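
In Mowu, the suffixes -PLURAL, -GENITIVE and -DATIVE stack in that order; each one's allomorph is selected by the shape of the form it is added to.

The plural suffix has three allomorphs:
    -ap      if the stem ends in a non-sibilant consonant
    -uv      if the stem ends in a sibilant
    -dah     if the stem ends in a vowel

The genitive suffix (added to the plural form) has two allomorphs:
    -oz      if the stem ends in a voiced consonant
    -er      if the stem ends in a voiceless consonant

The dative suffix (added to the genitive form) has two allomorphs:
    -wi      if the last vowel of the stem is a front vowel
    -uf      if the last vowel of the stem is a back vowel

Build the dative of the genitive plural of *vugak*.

Since the final sound of *vugak* is /k/ (a non-sibilant consonant), it takes -ap, giving *vugakap*.
The plural form *vugakap* — final consonant /p/ (voiceless) → -er → *vugakaper*.
The genitive form *vugakaper* — last vowel /e/ (a front vowel) → -wi → *vugakaperwi*.

vugakaperwi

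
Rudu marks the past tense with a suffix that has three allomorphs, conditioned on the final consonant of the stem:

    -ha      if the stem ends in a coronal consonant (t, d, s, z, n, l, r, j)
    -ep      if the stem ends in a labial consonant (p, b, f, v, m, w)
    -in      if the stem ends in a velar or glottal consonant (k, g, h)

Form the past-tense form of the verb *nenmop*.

*nenmop* — final consonant /p/ (labial) → -ep → *nenmopep*.

nenmopep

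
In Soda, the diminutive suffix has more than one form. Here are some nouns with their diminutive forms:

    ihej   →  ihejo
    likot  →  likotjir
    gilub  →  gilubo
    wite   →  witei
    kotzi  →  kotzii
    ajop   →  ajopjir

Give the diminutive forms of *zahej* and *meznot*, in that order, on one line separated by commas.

Looking at the final sound of each stem: -jir when the stem ends in a voiceless consonant (*likot*, *ajop*); -o when the stem ends in a voiced consonant (*ihej*, *gilub*); -i when the stem ends in a vowel (*wite*, *kotzi*).
Since the final sound of *zahej* is /j/ (a voiced consonant), it takes -o, giving *zahejo*.
*meznot* — final sound /t/ (a voiceless consonant) → -jir → *meznotjir*.

zahejo, meznotjir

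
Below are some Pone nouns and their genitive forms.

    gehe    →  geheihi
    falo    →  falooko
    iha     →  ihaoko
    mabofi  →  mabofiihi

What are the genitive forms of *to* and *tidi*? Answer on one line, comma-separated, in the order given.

tooko, tidiihi

The suffix is conditioned by the last vowel: -ihi when the last vowel of the stem is a front vowel (*gehe*, *mabofi*); -oko when the last vowel of the stem is a back vowel (*falo*, *iha*).
The last vowel of *to* is /o/, which is a back vowel, so the suffix is -oko, giving *tooko*.
*tidi* — last vowel /i/ (a front vowel) → -ihi → *tidiihi*.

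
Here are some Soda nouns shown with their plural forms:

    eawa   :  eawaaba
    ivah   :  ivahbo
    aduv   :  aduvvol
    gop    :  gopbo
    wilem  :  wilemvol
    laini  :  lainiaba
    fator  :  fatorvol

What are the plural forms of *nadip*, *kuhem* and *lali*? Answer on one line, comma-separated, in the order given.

The pattern is voicing of the final sound: -bo when the stem ends in a voiceless consonant (*ivah*, *gop*); -vol when the stem ends in a voiced consonant (*aduv*, *wilem*, *fator*); -aba when the stem ends in a vowel (*eawa*, *laini*).
*nadip* — final sound /p/ (a voiceless consonant) → -bo → *nadipbo*.
*kuhem* — final sound /m/ (a voiced consonant) → -vol → *kuhemvol*.
The final sound of *lali* is /i/, which is a vowel, so the suffix is -aba, giving *laliaba*.

nadipbo, kuhemvol, laliaba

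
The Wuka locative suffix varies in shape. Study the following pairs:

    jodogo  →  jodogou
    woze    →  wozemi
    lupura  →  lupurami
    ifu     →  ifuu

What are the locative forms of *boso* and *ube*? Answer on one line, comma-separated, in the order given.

The pattern is rounding harmony: -u when the last vowel of the stem is a rounded vowel (*jodogo*, *ifu*); -mi when the last vowel of the stem is an unrounded vowel (*woze*, *lupura*).
*boso* — last vowel /o/ (a rounded vowel) → -u → *bosou*.
*ube*: last vowel = /e/, an unrounded vowel → -mi → *ubemi*.

bosou, ubemi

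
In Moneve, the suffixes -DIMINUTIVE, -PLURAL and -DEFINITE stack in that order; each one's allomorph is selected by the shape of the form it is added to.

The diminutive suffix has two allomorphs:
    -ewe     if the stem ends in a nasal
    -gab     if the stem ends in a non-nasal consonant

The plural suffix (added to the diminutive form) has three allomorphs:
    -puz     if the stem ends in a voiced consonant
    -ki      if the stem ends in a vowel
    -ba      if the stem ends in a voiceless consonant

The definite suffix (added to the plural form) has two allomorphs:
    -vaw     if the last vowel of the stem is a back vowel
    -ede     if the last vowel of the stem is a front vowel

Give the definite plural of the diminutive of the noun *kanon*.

The final consonant of *kanon* is /n/, which is a nasal, so the diminutive suffix is -ewe, giving *kanonewe*.
The diminutive form *kanonewe*: final sound = /e/, a vowel → -ki → *kanoneweki*.
Since the last vowel of the plural form *kanoneweki* is /i/ (a front vowel), it takes -ede, giving *kanonewekiede*.

kanonewekiede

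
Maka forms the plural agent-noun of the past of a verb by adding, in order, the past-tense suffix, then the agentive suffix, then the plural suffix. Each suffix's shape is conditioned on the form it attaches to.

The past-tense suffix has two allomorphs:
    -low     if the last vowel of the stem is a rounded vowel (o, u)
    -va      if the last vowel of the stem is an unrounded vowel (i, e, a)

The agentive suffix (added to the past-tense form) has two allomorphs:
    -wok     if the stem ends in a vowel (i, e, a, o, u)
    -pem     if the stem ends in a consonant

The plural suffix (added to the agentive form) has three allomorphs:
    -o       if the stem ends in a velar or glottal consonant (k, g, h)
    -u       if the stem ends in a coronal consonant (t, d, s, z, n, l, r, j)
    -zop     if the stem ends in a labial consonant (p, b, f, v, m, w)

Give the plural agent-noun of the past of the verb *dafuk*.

dafuklowpemzop

*dafuk*: last vowel = /u/, a rounded vowel → -low → *dafuklow*.
The past-tense form *dafuklow* — final sound /w/ (a consonant) → -pem → *dafuklowpem*.
Since the final consonant of the agentive form *dafuklowpem* is /m/ (labial), it takes -zop, giving *dafuklowpemzop*.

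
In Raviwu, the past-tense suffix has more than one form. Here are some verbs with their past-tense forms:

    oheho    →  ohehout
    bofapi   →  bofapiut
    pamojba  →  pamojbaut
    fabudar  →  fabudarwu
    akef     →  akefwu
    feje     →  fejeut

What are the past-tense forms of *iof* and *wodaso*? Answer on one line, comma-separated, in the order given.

iofwu, wodasout

Looking at the final sound of each stem: -wu when the stem ends in a consonant (*fabudar*, *akef*); -ut when the stem ends in a vowel (*oheho*, *bofapi*, *pamojba*, *feje*).
Since the final sound of *iof* is /f/ (a consonant), it takes -wu, giving *iofwu*.
*wodaso* — final sound /o/ (a vowel) → -ut → *wodasout*.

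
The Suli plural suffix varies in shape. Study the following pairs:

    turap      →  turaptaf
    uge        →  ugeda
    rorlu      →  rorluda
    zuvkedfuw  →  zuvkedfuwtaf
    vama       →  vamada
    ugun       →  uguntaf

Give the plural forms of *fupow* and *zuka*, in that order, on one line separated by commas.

The alternation tracks the final sound of the stem — -taf when the stem ends in a consonant (*turap*, *zuvkedfuw*, *ugun*); -da when the stem ends in a vowel (*uge*, *rorlu*, *vama*).
Since the final sound of *fupow* is /w/ (a consonant), it takes -taf, giving *fupowtaf*.
*zuka*: final sound = /a/, a vowel → -da → *zukada*.

fupowtaf, zukada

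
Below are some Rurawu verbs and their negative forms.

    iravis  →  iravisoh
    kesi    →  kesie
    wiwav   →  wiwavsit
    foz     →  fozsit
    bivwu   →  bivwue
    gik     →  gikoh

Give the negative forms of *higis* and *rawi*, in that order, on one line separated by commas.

higisoh, rawie

The alternation tracks the final sound of the stem — -oh when the stem ends in a voiceless consonant (*iravis*, *gik*); -sit when the stem ends in a voiced consonant (*wiwav*, *foz*); -e when the stem ends in a vowel (*kesi*, *bivwu*).
Since the final sound of *higis* is /s/ (a voiceless consonant), it takes -oh, giving *higisoh*.
*rawi* — final sound /i/ (a vowel) → -e → *rawie*.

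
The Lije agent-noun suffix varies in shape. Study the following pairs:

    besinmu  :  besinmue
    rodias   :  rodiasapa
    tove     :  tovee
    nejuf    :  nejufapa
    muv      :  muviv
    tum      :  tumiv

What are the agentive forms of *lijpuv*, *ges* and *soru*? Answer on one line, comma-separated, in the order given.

lijpuviv, gesapa, sorue

The alternation tracks the final sound of the stem — -apa when the stem ends in a voiceless consonant (*rodias*, *nejuf*); -iv when the stem ends in a voiced consonant (*muv*, *tum*); -e when the stem ends in a vowel (*besinmu*, *tove*).
*lijpuv*: final sound = /v/, a voiced consonant → -iv → *lijpuviv*.
Since the final sound of *ges* is /s/ (a voiceless consonant), it takes -apa, giving *gesapa*.
*soru* — final sound /u/ (a vowel) → -e → *sorue*.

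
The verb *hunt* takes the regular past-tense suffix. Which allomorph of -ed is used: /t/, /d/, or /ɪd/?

The stem *hunt* ends in /t/ or /d/.
The -ed suffix is realized as /ɪd/ after /t, d/; as /t/ after other voiceless consonants; and as /d/ after other voiced sounds.
So -ed on *hunt* is pronounced /ɪd/.

/ɪd/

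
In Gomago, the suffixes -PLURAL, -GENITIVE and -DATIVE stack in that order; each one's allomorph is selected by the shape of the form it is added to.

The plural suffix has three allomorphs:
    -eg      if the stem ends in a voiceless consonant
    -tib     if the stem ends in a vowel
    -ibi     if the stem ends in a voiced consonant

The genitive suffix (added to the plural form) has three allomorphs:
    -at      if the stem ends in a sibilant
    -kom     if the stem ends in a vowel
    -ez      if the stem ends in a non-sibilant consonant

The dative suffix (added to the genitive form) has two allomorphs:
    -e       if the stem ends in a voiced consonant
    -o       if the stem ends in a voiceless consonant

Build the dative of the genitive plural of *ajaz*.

ajazibikome

Since the final sound of *ajaz* is /z/ (a voiced consonant), it takes -ibi, giving *ajazibi*.
The final sound of the plural form *ajazibi* is /i/, which is a vowel, so the genitive suffix is -kom, giving *ajazibikom*.
The genitive form *ajazibikom*: final consonant = /m/, voiced → -e → *ajazibikome*.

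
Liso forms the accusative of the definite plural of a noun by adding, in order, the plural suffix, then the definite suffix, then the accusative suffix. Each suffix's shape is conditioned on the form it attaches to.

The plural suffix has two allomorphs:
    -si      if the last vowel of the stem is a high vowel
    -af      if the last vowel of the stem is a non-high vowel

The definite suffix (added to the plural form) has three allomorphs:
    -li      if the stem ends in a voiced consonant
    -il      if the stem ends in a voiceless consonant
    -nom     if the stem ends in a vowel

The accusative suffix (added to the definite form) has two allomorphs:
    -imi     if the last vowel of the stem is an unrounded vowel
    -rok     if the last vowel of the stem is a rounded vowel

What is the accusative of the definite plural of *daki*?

*daki*: last vowel = /i/, a high vowel → -si → *dakisi*.
The plural form *dakisi* — final sound /i/ (a vowel) → -nom → *dakisinom*.
The definite form *dakisinom* — last vowel /o/ (a rounded vowel) → -rok → *dakisinomrok*.

dakisinomrok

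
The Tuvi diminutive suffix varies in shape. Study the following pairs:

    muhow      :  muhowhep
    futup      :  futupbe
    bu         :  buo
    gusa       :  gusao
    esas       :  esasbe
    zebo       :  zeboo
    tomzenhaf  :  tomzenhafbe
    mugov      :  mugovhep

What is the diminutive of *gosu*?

The suffix is conditioned by the final sound: -be when the stem ends in a voiceless consonant (*futup*, *esas*, *tomzenhaf*); -hep when the stem ends in a voiced consonant (*muhow*, *mugov*); -o when the stem ends in a vowel (*bu*, *gusa*, *zebo*).
Since the final sound of *gosu* is /u/ (a vowel), it takes -o, giving *gosuo*.

gosuo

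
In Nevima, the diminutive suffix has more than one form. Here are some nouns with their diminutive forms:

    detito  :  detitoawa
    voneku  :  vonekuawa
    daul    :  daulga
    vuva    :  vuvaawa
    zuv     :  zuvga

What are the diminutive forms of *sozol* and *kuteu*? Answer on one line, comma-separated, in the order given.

The suffix is conditioned by the final sound: -ga when the stem ends in a consonant (*daul*, *zuv*); -awa when the stem ends in a vowel (*detito*, *voneku*, *vuva*).
*sozol* — final sound /l/ (a consonant) → -ga → *sozolga*.
*kuteu* — final sound /u/ (a vowel) → -awa → *kuteuawa*.

sozolga, kuteuawa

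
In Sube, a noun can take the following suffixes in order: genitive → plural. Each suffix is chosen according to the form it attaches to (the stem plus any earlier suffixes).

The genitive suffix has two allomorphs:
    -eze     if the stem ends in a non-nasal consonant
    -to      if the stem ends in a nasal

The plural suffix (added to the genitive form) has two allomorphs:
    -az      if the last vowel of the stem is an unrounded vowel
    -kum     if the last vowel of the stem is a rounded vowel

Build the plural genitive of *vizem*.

*vizem* — final consonant /m/ (a nasal) → -to → *vizemto*.
The last vowel of the genitive form *vizemto* is /o/, which is a rounded vowel, so the plural suffix is -kum, giving *vizemtokum*.

vizemtokum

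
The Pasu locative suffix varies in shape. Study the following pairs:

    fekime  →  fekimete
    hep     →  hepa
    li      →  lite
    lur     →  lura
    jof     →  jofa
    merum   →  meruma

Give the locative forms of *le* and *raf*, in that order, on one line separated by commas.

lete, rafa

The alternation tracks the final sound of the stem — -a when the stem ends in a consonant (*hep*, *lur*, *jof*, *merum*); -te when the stem ends in a vowel (*fekime*, *li*).
*le*: final sound = /e/, a vowel → -te → *lete*.
The final sound of *raf* is /f/, which is a consonant, so the suffix is -a, giving *rafa*.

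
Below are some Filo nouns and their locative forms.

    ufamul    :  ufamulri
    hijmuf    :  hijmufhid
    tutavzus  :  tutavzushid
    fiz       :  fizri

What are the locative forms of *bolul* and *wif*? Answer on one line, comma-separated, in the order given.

The suffix is conditioned by the final consonant: -hid when the stem ends in a voiceless consonant (*hijmuf*, *tutavzus*); -ri when the stem ends in a voiced consonant (*ufamul*, *fiz*).
The final consonant of *bolul* is /l/, which is voiced, so the suffix is -ri, giving *bolulri*.
The final consonant of *wif* is /f/, which is voiceless, so the suffix is -hid, giving *wifhid*.

bolulri, wifhid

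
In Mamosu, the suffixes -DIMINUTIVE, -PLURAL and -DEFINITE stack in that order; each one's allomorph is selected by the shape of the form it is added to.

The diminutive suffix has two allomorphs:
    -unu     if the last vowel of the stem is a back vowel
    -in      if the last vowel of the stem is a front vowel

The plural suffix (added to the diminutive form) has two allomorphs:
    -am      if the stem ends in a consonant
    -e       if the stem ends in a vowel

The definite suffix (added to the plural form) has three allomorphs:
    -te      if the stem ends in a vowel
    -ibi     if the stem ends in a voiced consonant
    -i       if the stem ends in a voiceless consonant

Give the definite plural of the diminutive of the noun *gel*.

gelinamibi

Since the last vowel of *gel* is /e/ (a front vowel), it takes -in, giving *gelin*.
The diminutive form *gelin*: final sound = /n/, a consonant → -am → *gelinam*.
The plural form *gelinam* — final sound /m/ (a voiced consonant) → -ibi → *gelinamibi*.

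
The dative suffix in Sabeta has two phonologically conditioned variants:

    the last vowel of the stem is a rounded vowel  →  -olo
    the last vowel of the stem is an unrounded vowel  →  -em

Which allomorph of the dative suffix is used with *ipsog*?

-olo

*ipsog*: last vowel = /o/, a rounded vowel → -olo.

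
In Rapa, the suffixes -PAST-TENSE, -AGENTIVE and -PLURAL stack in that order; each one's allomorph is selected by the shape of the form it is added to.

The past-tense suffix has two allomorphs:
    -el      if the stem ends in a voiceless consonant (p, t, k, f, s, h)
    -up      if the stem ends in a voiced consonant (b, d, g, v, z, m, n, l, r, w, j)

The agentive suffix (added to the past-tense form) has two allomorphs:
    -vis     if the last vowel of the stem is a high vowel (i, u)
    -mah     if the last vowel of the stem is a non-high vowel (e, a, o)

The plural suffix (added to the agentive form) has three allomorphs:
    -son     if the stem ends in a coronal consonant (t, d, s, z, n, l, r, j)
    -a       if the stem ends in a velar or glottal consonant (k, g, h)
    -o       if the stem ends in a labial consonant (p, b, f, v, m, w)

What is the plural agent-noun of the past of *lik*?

*lik*: final consonant = /k/, voiceless → -el → *likel*.
The past-tense form *likel* — last vowel /e/ (a non-high vowel) → -mah → *likelmah*.
The agentive form *likelmah*: final consonant = /h/, velar/glottal → -a → *likelmaha*.

likelmaha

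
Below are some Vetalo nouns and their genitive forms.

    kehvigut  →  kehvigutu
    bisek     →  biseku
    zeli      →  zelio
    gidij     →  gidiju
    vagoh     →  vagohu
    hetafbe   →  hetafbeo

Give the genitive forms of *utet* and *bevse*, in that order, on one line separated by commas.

The suffix is conditioned by the final sound: -u when the stem ends in a consonant (*kehvigut*, *bisek*, *gidij*, *vagoh*); -o when the stem ends in a vowel (*zeli*, *hetafbe*).
*utet*: final sound = /t/, a consonant → -u → *utetu*.
The final sound of *bevse* is /e/, which is a vowel, so the suffix is -o, giving *bevseo*.

utetu, bevseo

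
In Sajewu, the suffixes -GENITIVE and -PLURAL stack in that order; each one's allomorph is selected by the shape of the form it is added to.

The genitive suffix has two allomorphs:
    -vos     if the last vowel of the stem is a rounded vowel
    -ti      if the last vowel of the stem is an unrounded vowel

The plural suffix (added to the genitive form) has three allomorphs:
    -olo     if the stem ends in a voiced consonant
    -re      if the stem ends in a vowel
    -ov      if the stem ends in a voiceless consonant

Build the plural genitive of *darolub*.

darolubvosov

*darolub* — last vowel /u/ (a rounded vowel) → -vos → *darolubvos*.
The genitive form *darolubvos* — final sound /s/ (a voiceless consonant) → -ov → *darolubvosov*.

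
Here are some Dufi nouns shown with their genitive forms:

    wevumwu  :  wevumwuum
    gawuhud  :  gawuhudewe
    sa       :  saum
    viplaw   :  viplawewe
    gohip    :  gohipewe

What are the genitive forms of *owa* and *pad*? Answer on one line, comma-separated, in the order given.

The pattern is consonant vs. vowel: -ewe when the stem ends in a consonant (*gawuhud*, *viplaw*, *gohip*); -um when the stem ends in a vowel (*wevumwu*, *sa*).
Since the final sound of *owa* is /a/ (a vowel), it takes -um, giving *owaum*.
*pad* — final sound /d/ (a consonant) → -ewe → *padewe*.

owaum, padewe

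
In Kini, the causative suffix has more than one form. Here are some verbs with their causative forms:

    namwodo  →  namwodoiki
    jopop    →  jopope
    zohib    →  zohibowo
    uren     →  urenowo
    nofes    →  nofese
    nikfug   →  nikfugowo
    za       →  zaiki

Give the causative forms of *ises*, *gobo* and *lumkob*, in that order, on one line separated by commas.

isese, goboiki, lumkobowo

Looking at the final sound of each stem: -e when the stem ends in a voiceless consonant (*jopop*, *nofes*); -owo when the stem ends in a voiced consonant (*zohib*, *uren*, *nikfug*); -iki when the stem ends in a vowel (*namwodo*, *za*).
The final sound of *ises* is /s/, which is a voiceless consonant, so the suffix is -e, giving *isese*.
*gobo*: final sound = /o/, a vowel → -iki → *goboiki*.
The final sound of *lumkob* is /b/, which is a voiced consonant, so the suffix is -owo, giving *lumkobowo*.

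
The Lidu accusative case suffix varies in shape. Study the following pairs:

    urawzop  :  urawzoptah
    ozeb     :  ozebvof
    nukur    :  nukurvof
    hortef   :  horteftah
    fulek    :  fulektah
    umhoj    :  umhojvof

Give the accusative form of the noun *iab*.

iabvof

The suffix is conditioned by the final consonant: -tah when the stem ends in a voiceless consonant (*urawzop*, *hortef*, *fulek*); -vof when the stem ends in a voiced consonant (*ozeb*, *nukur*, *umhoj*).
*iab* — final consonant /b/ (voiced) → -vof → *iabvof*.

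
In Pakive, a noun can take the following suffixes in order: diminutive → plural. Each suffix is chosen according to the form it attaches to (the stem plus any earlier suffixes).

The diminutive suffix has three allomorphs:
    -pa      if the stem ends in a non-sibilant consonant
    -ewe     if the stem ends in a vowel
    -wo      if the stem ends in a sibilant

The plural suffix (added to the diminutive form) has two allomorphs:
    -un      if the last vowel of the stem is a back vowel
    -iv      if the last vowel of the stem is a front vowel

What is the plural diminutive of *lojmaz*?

Since the final sound of *lojmaz* is /z/ (a sibilant), it takes -wo, giving *lojmazwo*.
Since the last vowel of the diminutive form *lojmazwo* is /o/ (a back vowel), it takes -un, giving *lojmazwoun*.

lojmazwoun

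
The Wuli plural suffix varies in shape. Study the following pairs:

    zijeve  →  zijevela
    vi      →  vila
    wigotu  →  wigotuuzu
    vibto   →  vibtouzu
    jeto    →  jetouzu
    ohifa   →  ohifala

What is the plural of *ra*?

rala

The alternation tracks the last vowel of the stem — -uzu when the last vowel of the stem is a rounded vowel (*wigotu*, *vibto*, *jeto*); -la when the last vowel of the stem is an unrounded vowel (*zijeve*, *vi*, *ohifa*).
The last vowel of *ra* is /a/, which is an unrounded vowel, so the suffix is -la, giving *rala*.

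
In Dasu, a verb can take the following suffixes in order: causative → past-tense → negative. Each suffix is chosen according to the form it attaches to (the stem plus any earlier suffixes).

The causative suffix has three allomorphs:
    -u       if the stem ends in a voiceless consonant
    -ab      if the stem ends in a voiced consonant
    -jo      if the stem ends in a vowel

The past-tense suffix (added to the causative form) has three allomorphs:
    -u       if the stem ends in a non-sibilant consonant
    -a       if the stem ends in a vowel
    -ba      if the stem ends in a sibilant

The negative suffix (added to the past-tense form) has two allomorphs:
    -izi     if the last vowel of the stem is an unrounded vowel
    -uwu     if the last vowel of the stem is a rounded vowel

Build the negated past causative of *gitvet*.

gitvetuaizi

*gitvet* — final sound /t/ (a voiceless consonant) → -u → *gitvetu*.
The final sound of the causative form *gitvetu* is /u/, which is a vowel, so the past-tense suffix is -a, giving *gitvetua*.
The last vowel of the past-tense form *gitvetua* is /a/, which is an unrounded vowel, so the negative suffix is -izi, giving *gitvetuaizi*.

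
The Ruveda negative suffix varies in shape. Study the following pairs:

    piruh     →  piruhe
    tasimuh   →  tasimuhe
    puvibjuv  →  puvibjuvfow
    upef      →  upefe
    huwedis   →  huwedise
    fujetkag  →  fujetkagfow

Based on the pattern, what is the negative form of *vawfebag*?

vawfebagfow

Looking at the final consonant of each stem: -e when the stem ends in a voiceless consonant (*piruh*, *tasimuh*, *upef*, *huwedis*); -fow when the stem ends in a voiced consonant (*puvibjuv*, *fujetkag*).
Since the final consonant of *vawfebag* is /g/ (voiced), it takes -fow, giving *vawfebagfow*.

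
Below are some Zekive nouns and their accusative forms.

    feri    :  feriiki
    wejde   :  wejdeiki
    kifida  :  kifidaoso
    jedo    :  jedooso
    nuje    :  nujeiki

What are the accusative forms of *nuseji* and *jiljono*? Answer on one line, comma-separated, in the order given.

nusejiiki, jiljonooso

The pattern is front/back vowel harmony: -iki when the last vowel of the stem is a front vowel (*feri*, *wejde*, *nuje*); -oso when the last vowel of the stem is a back vowel (*kifida*, *jedo*).
*nuseji* — last vowel /i/ (a front vowel) → -iki → *nusejiiki*.
Since the last vowel of *jiljono* is /o/ (a back vowel), it takes -oso, giving *jiljonooso*.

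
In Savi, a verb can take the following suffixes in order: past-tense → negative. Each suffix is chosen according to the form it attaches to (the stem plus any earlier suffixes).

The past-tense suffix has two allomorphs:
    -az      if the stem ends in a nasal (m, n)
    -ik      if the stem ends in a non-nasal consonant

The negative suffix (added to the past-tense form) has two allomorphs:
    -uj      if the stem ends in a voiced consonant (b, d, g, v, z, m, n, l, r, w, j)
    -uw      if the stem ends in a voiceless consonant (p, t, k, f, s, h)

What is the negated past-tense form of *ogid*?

ogidikuw

Since the final consonant of *ogid* is /d/ (non-nasal), it takes -ik, giving *ogidik*.
The final consonant of the past-tense form *ogidik* is /k/, which is voiceless, so the negative suffix is -uw, giving *ogidikuw*.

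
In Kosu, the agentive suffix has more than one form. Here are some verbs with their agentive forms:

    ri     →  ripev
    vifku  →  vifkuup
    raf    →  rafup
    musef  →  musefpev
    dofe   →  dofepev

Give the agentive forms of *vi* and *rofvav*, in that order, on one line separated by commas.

vipev, rofvavup

Looking at the last vowel of each stem: -pev when the last vowel of the stem is a front vowel (*ri*, *musef*, *dofe*); -up when the last vowel of the stem is a back vowel (*vifku*, *raf*).
*vi* — last vowel /i/ (a front vowel) → -pev → *vipev*.
*rofvav*: last vowel = /a/, a back vowel → -up → *rofvavup*.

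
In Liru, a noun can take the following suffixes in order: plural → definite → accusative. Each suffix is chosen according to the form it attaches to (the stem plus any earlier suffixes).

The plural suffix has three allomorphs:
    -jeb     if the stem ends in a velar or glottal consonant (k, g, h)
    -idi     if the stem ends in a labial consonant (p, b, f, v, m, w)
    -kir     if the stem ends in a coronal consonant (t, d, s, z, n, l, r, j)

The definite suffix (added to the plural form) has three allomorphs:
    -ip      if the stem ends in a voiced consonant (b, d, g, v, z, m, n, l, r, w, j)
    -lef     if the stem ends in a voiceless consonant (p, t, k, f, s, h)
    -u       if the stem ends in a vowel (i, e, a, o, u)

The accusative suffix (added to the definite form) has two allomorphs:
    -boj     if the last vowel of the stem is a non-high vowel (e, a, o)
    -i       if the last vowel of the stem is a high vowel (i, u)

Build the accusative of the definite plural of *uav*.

uavidiui

The final consonant of *uav* is /v/, which is labial, so the plural suffix is -idi, giving *uavidi*.
Since the final sound of the plural form *uavidi* is /i/ (a vowel), it takes -u, giving *uavidiu*.
Since the last vowel of the definite form *uavidiu* is /u/ (a high vowel), it takes -i, giving *uavidiui*.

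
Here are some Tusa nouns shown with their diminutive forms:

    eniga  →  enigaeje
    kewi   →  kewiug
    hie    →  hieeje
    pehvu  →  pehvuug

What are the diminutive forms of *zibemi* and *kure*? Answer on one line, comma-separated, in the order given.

Looking at the last vowel of each stem: -ug when the last vowel of the stem is a high vowel (*kewi*, *pehvu*); -eje when the last vowel of the stem is a non-high vowel (*eniga*, *hie*).
*zibemi* — last vowel /i/ (a high vowel) → -ug → *zibemiug*.
Since the last vowel of *kure* is /e/ (a non-high vowel), it takes -eje, giving *kureeje*.

zibemiug, kureeje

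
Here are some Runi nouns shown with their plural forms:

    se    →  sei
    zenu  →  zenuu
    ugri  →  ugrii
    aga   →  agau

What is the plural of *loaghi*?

loaghii

The pattern is front/back vowel harmony: -i when the last vowel of the stem is a front vowel (*se*, *ugri*); -u when the last vowel of the stem is a back vowel (*zenu*, *aga*).
Since the last vowel of *loaghi* is /i/ (a front vowel), it takes -i, giving *loaghii*.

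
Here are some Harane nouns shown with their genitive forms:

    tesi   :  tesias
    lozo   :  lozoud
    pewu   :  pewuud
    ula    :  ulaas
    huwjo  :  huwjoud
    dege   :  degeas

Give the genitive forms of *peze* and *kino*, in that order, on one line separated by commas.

pezeas, kinoud

The alternation tracks the last vowel of the stem — -ud when the last vowel of the stem is a rounded vowel (*lozo*, *pewu*, *huwjo*); -as when the last vowel of the stem is an unrounded vowel (*tesi*, *ula*, *dege*).
*peze*: last vowel = /e/, an unrounded vowel → -as → *pezeas*.
*kino*: last vowel = /o/, a rounded vowel → -ud → *kinoud*.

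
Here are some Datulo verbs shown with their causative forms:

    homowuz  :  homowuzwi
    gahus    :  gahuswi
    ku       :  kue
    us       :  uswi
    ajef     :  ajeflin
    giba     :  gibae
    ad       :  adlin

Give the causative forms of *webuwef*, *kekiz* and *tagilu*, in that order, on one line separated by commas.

webuweflin, kekizwi, tagilue

The pattern is sibilance of the final sound: -wi when the stem ends in a sibilant (*homowuz*, *gahus*, *us*); -lin when the stem ends in a non-sibilant consonant (*ajef*, *ad*); -e when the stem ends in a vowel (*ku*, *giba*).
The final sound of *webuwef* is /f/, which is a non-sibilant consonant, so the suffix is -lin, giving *webuweflin*.
*kekiz* — final sound /z/ (a sibilant) → -wi → *kekizwi*.
The final sound of *tagilu* is /u/, which is a vowel, so the suffix is -e, giving *tagilue*.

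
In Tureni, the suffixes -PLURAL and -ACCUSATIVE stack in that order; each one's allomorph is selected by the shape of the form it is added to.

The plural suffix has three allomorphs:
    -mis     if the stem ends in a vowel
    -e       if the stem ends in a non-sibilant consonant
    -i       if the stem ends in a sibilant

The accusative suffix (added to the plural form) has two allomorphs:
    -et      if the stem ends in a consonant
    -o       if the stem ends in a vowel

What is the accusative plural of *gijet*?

*gijet*: final sound = /t/, a non-sibilant consonant → -e → *gijete*.
The plural form *gijete* — final sound /e/ (a vowel) → -o → *gijeteo*.

gijeteo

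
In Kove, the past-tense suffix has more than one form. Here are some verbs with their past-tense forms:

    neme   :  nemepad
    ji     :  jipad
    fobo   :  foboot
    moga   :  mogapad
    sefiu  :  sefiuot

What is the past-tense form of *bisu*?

bisuot

The alternation tracks the last vowel of the stem — -ot when the last vowel of the stem is a rounded vowel (*fobo*, *sefiu*); -pad when the last vowel of the stem is an unrounded vowel (*neme*, *ji*, *moga*).
*bisu*: last vowel = /u/, a rounded vowel → -ot → *bisuot*.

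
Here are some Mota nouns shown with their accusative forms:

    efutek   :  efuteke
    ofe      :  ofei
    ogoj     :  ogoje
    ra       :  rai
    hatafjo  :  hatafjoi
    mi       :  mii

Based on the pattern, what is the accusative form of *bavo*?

The alternation tracks the final sound of the stem — -e when the stem ends in a consonant (*efutek*, *ogoj*); -i when the stem ends in a vowel (*ofe*, *ra*, *hatafjo*, *mi*).
The final sound of *bavo* is /o/, which is a vowel, so the suffix is -i, giving *bavoi*.

bavoi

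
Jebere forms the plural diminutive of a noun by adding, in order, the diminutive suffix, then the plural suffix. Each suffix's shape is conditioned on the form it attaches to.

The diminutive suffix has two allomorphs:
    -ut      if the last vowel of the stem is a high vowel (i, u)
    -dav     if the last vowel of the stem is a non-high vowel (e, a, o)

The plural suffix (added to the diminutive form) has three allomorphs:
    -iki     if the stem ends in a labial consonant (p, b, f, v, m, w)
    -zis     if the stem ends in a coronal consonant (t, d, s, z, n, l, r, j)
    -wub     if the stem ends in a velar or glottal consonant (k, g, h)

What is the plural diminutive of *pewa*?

*pewa* — last vowel /a/ (a non-high vowel) → -dav → *pewadav*.
The diminutive form *pewadav*: final consonant = /v/, labial → -iki → *pewadaviki*.

pewadaviki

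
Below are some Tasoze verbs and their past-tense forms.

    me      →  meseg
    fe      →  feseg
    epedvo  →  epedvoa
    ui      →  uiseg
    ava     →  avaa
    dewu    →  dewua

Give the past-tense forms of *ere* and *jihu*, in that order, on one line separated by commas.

The alternation tracks the last vowel of the stem — -seg when the last vowel of the stem is a front vowel (*me*, *fe*, *ui*); -a when the last vowel of the stem is a back vowel (*epedvo*, *ava*, *dewu*).
The last vowel of *ere* is /e/, which is a front vowel, so the suffix is -seg, giving *ereseg*.
*jihu*: last vowel = /u/, a back vowel → -a → *jihua*.

ereseg, jihua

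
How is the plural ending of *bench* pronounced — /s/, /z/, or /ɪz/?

/ɪz/

The stem *bench* ends in a sibilant (/s, z, ʃ, ʒ, tʃ, dʒ/).
The plural suffix surfaces as /ɪz/ after sibilants, /s/ after other voiceless consonants, and /z/ after other voiced sounds.
So the plural -s on *bench* is pronounced /ɪz/.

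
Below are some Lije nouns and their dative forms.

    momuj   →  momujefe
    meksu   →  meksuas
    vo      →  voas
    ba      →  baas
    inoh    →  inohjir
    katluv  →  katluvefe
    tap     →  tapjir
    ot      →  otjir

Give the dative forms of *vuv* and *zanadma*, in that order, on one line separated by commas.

vuvefe, zanadmaas

The pattern is voicing of the final sound: -jir when the stem ends in a voiceless consonant (*inoh*, *tap*, *ot*); -efe when the stem ends in a voiced consonant (*momuj*, *katluv*); -as when the stem ends in a vowel (*meksu*, *vo*, *ba*).
The final sound of *vuv* is /v/, which is a voiced consonant, so the suffix is -efe, giving *vuvefe*.
*zanadma* — final sound /a/ (a vowel) → -as → *zanadmaas*.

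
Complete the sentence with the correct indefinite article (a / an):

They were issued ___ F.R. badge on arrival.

The indefinite article is chosen by the initial *sound* of the following word, not its spelling.
The initialism *F.R.* is read letter by letter; the first letter, F, is pronounced /ɛf/, which begins with a vowel sound.
So the article is *an*: They were issued an F.R. badge on arrival.

an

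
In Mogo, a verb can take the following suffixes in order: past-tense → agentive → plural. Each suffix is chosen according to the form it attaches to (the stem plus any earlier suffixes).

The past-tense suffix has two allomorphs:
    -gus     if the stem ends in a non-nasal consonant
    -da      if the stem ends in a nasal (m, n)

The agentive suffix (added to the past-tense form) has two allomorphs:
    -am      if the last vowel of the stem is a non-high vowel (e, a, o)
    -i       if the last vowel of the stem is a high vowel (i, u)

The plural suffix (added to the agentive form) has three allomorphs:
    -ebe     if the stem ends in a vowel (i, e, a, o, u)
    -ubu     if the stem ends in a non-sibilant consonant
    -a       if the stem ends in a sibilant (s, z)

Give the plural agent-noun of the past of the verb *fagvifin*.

Since the final consonant of *fagvifin* is /n/ (a nasal), it takes -da, giving *fagvifinda*.
The past-tense form *fagvifinda*: last vowel = /a/, a non-high vowel → -am → *fagvifindaam*.
The agentive form *fagvifindaam* — final sound /m/ (a non-sibilant consonant) → -ubu → *fagvifindaamubu*.

fagvifindaamubu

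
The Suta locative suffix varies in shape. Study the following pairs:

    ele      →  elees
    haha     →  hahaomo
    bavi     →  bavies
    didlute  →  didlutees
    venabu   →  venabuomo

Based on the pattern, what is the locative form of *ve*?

vees

The alternation tracks the last vowel of the stem — -es when the last vowel of the stem is a front vowel (*ele*, *bavi*, *didlute*); -omo when the last vowel of the stem is a back vowel (*haha*, *venabu*).
*ve* — last vowel /e/ (a front vowel) → -es → *vees*.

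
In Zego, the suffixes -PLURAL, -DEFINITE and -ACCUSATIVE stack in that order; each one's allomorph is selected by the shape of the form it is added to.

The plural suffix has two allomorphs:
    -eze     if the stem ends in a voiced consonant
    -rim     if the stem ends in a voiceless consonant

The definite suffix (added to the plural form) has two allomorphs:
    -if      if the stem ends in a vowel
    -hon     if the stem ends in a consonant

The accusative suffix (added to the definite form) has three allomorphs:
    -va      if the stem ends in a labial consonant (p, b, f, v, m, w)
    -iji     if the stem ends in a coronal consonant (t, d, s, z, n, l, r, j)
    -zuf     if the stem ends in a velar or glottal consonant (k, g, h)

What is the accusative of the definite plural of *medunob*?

*medunob*: final consonant = /b/, voiced → -eze → *medunobeze*.
The plural form *medunobeze*: final sound = /e/, a vowel → -if → *medunobezeif*.
The definite form *medunobezeif* — final consonant /f/ (labial) → -va → *medunobezeifva*.

medunobezeifva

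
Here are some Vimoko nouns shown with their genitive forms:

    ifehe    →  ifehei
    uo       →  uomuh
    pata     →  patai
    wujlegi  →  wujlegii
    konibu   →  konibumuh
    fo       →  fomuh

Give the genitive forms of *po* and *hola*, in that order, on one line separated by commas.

Looking at the last vowel of each stem: -muh when the last vowel of the stem is a rounded vowel (*uo*, *konibu*, *fo*); -i when the last vowel of the stem is an unrounded vowel (*ifehe*, *pata*, *wujlegi*).
Since the last vowel of *po* is /o/ (a rounded vowel), it takes -muh, giving *pomuh*.
*hola* — last vowel /a/ (an unrounded vowel) → -i → *holai*.

pomuh, holai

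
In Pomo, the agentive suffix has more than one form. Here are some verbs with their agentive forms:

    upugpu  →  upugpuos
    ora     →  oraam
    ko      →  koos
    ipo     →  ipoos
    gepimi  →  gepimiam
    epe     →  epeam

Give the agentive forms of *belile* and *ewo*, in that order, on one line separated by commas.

belileam, ewoos

The pattern is rounding harmony: -os when the last vowel of the stem is a rounded vowel (*upugpu*, *ko*, *ipo*); -am when the last vowel of the stem is an unrounded vowel (*ora*, *gepimi*, *epe*).
*belile*: last vowel = /e/, an unrounded vowel → -am → *belileam*.
Since the last vowel of *ewo* is /o/ (a rounded vowel), it takes -os, giving *ewoos*.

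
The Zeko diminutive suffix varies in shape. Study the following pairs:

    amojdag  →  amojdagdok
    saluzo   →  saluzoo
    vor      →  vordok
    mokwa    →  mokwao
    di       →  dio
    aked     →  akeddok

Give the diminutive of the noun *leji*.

Looking at the final sound of each stem: -dok when the stem ends in a consonant (*amojdag*, *vor*, *aked*); -o when the stem ends in a vowel (*saluzo*, *mokwa*, *di*).
*leji* — final sound /i/ (a vowel) → -o → *lejio*.

lejio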